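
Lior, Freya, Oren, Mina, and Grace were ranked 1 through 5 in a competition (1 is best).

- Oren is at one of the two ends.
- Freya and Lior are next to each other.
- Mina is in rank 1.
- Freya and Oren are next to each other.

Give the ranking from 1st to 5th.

Mina, Grace, Lior, Freya, Oren

From clue 1: Oren is in {1,5}.
From clues 1–3: Mina → rank 1, Oren → rank 5.
From clues 1–4: Grace → rank 2, Lior → rank 3, Freya → rank 4.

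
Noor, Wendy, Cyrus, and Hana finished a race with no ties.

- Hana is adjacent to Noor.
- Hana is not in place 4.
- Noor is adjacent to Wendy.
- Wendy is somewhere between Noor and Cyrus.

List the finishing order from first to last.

From clues 1–2: Hana is in {1,2,3}.
From clues 1–3: Noor is in {2,3}.
From clues 1–4: Hana → place 1, Noor → place 2, Wendy → place 3, Cyrus → place 4.

Hana, Noor, Wendy, Cyrus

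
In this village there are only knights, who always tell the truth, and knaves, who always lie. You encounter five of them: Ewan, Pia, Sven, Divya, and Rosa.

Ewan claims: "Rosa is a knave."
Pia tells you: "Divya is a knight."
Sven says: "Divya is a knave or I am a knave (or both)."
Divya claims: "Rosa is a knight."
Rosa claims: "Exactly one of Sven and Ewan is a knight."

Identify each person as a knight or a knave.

Ewan: knight, Pia: knave, Sven: knight, Divya: knave, Rosa: knave

Consider Ewan. Suppose Ewan is a knave.
Then no assignment of the remaining roles makes every statement match its speaker's type — contradiction.
So Ewan is a knight.
Consider Pia. Suppose Pia is a knight.
Then no assignment of the remaining roles makes every statement match its speaker's type — contradiction.
So Pia is a knave.
Consider Sven. Suppose Sven is a knave.
Then Sven's own statement would have to be false, but it can't be — contradiction.
So Sven is a knight.
With that fixed, Rosa's statement is false, so Rosa is a knave.
With that fixed, Divya's statement is false, so Divya is a knave.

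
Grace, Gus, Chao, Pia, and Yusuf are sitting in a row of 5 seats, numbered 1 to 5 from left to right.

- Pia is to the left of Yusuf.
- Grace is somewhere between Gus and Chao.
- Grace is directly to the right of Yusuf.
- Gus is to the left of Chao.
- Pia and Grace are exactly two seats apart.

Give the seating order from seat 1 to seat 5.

Gus, Pia, Yusuf, Grace, Chao

From clue 1: Pia is in {1,2,3,4}.
From clues 1–2: Grace is in {2,3,4}.
From clues 1–3: Yusuf → seat 3, Grace → seat 4.
From clues 1–4: Chao → seat 5.
From clues 1–5: Gus → seat 1, Pia → seat 2.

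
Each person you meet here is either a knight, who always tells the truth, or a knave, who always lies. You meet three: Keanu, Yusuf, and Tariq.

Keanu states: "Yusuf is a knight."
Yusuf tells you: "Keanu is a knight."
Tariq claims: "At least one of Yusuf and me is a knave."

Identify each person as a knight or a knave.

Consider Keanu. Suppose Keanu is a knight.
Then no assignment of the remaining roles makes every statement match its speaker's type — contradiction.
So Keanu is a knave.
With that fixed, Yusuf's statement is false, so Yusuf is a knave.
With that fixed, Tariq's statement is true, so Tariq is a knight.

Keanu: knave, Yusuf: knave, Tariq: knight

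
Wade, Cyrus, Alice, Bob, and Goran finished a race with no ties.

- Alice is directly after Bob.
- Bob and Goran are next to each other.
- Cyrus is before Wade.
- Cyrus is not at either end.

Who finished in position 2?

Bob

With clues 1–2, Alice is ruled out for place 2.
With clues 1–3, Cyrus is ruled out for place 2.
With clues 1–4, Goran and Wade are ruled out for place 2.
So place 2 is Bob.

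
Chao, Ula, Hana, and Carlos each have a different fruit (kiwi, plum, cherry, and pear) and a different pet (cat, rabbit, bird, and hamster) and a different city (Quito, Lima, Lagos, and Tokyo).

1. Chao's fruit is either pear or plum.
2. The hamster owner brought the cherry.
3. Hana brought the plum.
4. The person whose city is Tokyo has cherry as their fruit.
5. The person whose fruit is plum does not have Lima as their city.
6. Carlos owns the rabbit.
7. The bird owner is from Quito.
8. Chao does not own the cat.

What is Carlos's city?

Lima

With clues 1–6, Tokyo is impossible for Carlos's city.
With clues 1–7, Quito is impossible for Carlos's city.
With clues 1–8, Lagos is impossible for Carlos's city.
That leaves Lima.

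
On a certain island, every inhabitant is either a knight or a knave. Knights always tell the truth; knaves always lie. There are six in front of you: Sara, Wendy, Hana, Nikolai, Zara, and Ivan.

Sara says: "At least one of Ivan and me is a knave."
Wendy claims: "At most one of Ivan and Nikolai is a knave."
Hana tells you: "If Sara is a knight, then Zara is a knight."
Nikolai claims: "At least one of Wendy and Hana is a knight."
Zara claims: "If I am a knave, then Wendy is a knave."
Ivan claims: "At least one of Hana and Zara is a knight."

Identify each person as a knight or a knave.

Sara: knight, Wendy: knight, Hana: knave, Nikolai: knight, Zara: knave, Ivan: knave

Consider Sara. Suppose Sara is a knave.
Then Sara's own statement would have to be false, but it can't be — contradiction.
So Sara is a knight.
Consider Wendy. Suppose Wendy is a knave.
Then no assignment of the remaining roles makes every statement match its speaker's type — contradiction.
So Wendy is a knight.
With that fixed, Nikolai's statement is true, so Nikolai is a knight.
Consider Hana. Suppose Hana is a knight.
Then no assignment of the remaining roles makes every statement match its speaker's type — contradiction.
So Hana is a knave.
Consider Zara. Suppose Zara is a knight.
Then Hana's statement comes out true, contradicting Hana being a knave.
So Zara is a knave.
With that fixed, Ivan's statement is false, so Ivan is a knave.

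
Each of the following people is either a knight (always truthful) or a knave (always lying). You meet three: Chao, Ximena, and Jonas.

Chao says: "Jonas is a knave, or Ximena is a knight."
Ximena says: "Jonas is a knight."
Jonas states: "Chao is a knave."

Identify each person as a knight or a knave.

Chao: knight, Ximena: knave, Jonas: knave

Consider Chao. Suppose Chao is a knave.
Then no assignment of the remaining roles makes every statement match its speaker's type — contradiction.
So Chao is a knight.
With that fixed, Jonas's statement is false, so Jonas is a knave.
With that fixed, Ximena's statement is false, so Ximena is a knave.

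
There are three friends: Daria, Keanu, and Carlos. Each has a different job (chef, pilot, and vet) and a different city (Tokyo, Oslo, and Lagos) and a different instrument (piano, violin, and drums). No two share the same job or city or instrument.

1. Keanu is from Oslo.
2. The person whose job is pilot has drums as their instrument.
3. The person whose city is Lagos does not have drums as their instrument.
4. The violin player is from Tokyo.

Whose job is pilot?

Keanu

With clues 1–4, Carlos and Daria are impossible for the one with job pilot.
That leaves Keanu.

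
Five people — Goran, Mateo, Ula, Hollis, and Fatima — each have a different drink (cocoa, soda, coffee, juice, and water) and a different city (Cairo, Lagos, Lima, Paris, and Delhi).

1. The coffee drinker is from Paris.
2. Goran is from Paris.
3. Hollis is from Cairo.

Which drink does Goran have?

With clues 1–2, cocoa, juice, soda, and water are impossible for Goran's drink.
That leaves coffee.

coffee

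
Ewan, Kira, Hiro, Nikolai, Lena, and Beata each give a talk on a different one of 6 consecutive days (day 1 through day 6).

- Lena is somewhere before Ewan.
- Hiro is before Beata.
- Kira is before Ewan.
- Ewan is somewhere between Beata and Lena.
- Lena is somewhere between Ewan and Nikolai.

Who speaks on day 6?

With clue 1, Lena is ruled out for day 6.
With clues 1–2, Hiro is ruled out for day 6.
With clues 1–3, Kira is ruled out for day 6.
With clues 1–4, Ewan is ruled out for day 6.
With clues 1–5, Nikolai is ruled out for day 6.
So day 6 is Beata.

Beata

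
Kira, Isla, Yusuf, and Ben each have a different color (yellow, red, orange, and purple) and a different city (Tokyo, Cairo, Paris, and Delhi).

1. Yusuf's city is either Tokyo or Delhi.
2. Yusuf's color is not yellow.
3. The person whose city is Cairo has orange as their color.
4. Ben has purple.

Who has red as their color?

Yusuf

With clues 1–4, Ben, Isla, and Kira are impossible for the one with color red.
That leaves Yusuf.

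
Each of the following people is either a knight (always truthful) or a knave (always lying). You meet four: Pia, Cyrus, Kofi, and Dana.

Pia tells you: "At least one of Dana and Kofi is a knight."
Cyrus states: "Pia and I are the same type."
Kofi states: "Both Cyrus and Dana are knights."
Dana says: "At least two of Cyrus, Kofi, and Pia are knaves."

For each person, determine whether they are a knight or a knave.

Pia: knight, Cyrus: knave, Kofi: knave, Dana: knight

Consider Pia. Suppose Pia is a knave.
Then whichever role Cyrus has, Cyrus's statement has the wrong truth value — contradiction.
So Pia is a knight.
Consider Cyrus. Suppose Cyrus is a knight.
Then no assignment of the remaining roles makes every statement match its speaker's type — contradiction.
So Cyrus is a knave.
With that fixed, Kofi's statement is false, so Kofi is a knave.
With that fixed, Dana's statement is true, so Dana is a knight.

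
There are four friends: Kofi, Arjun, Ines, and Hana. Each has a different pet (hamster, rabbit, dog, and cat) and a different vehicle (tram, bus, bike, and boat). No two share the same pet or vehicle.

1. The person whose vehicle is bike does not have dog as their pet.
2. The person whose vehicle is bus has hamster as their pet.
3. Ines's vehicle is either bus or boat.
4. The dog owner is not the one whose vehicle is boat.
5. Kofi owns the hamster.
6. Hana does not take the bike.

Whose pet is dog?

With clues 1–4, Ines is impossible for the one with pet dog.
With clues 1–5, Kofi is impossible for the one with pet dog.
With clues 1–6, Arjun is impossible for the one with pet dog.
That leaves Hana.

Hana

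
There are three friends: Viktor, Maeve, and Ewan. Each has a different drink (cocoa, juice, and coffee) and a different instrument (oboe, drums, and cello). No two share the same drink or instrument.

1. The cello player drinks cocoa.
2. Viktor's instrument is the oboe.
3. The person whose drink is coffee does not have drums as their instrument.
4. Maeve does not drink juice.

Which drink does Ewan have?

juice

With clues 1–3, coffee is impossible for Ewan's drink.
With clues 1–4, cocoa is impossible for Ewan's drink.
That leaves juice.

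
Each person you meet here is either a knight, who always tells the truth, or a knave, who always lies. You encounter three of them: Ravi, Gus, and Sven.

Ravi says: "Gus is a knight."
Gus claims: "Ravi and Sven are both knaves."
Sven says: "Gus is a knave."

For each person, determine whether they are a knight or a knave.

Consider Ravi. Suppose Ravi is a knight.
Then no assignment of the remaining roles makes every statement match its speaker's type — contradiction.
So Ravi is a knave.
Consider Gus. Suppose Gus is a knight.
Then Ravi's statement comes out true, contradicting Ravi being a knave.
So Gus is a knave.
With that fixed, Sven's statement is true, so Sven is a knight.

Ravi: knave, Gus: knave, Sven: knight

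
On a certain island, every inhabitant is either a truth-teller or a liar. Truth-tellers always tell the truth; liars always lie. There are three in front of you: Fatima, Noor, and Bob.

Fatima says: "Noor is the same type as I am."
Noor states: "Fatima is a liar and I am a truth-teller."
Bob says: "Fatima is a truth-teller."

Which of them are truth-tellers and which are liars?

Fatima: liar, Noor: truth-teller, Bob: liar

Consider Fatima. Suppose Fatima is a truth-teller.
Then no assignment of the remaining roles makes every statement match its speaker's type — contradiction.
So Fatima is a liar.
With that fixed, Bob's statement is false, so Bob is a liar.
Consider Noor. Suppose Noor is a liar.
Then Fatima's statement comes out true, contradicting Fatima being a liar.
So Noor is a truth-teller.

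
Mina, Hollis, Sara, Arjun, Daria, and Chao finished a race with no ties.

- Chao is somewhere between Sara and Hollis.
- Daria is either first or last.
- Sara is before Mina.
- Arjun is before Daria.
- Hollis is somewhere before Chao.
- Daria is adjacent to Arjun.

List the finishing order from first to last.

From clue 1: Chao is in {2,3,4,5}.
From clues 1–2: Daria is in {1,6}.
From clues 1–4: Daria → place 6.
From clues 1–5: Mina is in {4,5}.
From clues 1–6: Hollis → place 1, Chao → place 2, Sara → place 3, Mina → place 4, Arjun → place 5.

Hollis, Chao, Sara, Mina, Arjun, Daria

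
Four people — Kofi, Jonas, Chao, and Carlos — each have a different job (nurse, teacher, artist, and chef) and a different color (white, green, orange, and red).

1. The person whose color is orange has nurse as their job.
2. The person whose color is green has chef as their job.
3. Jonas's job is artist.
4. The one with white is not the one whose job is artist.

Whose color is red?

With clues 1–4, Carlos, Chao, and Kofi are impossible for the one with color red.
That leaves Jonas.

Jonas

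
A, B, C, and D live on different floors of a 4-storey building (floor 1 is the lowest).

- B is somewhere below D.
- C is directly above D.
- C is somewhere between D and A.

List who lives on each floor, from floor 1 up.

B, D, C, A

From clue 1: B is in {1,2,3}.
From clues 1–2: B is in {1,2}.
From clues 1–3: B → floor 1, D → floor 2, C → floor 3, A → floor 4.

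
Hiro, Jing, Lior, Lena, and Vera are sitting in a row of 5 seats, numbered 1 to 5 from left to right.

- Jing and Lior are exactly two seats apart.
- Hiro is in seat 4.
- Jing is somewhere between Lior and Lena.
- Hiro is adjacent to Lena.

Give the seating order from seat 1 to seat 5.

From clues 1–2: Hiro → seat 4.
From clues 1–3: Jing → seat 3.
From clues 1–4: Lior → seat 1, Vera → seat 2, Lena → seat 5.

Lior, Vera, Jing, Hiro, Lena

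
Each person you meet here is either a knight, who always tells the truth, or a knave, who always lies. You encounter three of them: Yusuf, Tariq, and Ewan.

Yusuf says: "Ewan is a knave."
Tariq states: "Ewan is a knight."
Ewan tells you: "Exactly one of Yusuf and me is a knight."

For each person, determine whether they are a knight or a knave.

Consider Yusuf. Suppose Yusuf is a knight.
Then whichever role Ewan has, Ewan's statement has the wrong truth value — contradiction.
So Yusuf is a knave.
Consider Tariq. Suppose Tariq is a knave.
Then no assignment of the remaining roles makes every statement match its speaker's type — contradiction.
So Tariq is a knight.
Consider Ewan. Suppose Ewan is a knave.
Then Yusuf's statement comes out true, contradicting Yusuf being a knave.
So Ewan is a knight.

Yusuf: knave, Tariq: knight, Ewan: knight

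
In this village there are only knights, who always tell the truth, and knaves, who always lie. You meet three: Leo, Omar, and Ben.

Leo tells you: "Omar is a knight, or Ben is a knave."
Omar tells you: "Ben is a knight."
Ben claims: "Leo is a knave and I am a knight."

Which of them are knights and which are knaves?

Consider Leo. Suppose Leo is a knave.
Then no assignment of the remaining roles makes every statement match its speaker's type — contradiction.
So Leo is a knight.
With that fixed, Ben's statement is false, so Ben is a knave.
With that fixed, Omar's statement is false, so Omar is a knave.

Leo: knight, Omar: knave, Ben: knave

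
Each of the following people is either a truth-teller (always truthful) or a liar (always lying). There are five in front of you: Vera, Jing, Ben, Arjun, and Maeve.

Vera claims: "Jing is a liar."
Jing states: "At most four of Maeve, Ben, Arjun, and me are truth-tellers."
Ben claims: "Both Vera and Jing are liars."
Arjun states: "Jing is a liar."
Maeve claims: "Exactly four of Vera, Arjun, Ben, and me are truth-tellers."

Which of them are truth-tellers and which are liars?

Regardless of anyone's role, Jing's statement is true, so Jing is a truth-teller.
With that fixed, Ben's statement is false, so Ben is a liar.
With that fixed, Arjun's statement is false, so Arjun is a liar.
With that fixed, Maeve's statement is false, so Maeve is a liar.
With that fixed, Vera's statement is false, so Vera is a liar.

Vera: liar, Jing: truth-teller, Ben: liar, Arjun: liar, Maeve: liar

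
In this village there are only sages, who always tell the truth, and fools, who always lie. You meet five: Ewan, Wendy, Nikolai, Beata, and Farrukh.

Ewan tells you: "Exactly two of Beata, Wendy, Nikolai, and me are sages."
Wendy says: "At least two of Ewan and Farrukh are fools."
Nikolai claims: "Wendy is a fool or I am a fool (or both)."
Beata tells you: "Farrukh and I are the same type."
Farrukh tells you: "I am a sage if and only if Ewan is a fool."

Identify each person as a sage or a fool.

Consider Ewan. Suppose Ewan is a sage.
Then whichever role Farrukh has, Farrukh's statement has the wrong truth value — contradiction.
So Ewan is a fool.
Consider Wendy. Suppose Wendy is a sage.
Then whichever role Nikolai has, Nikolai's statement has the wrong truth value — contradiction.
So Wendy is a fool.
With that fixed, Nikolai's statement is true, so Nikolai is a sage.
Consider Beata. Suppose Beata is a sage.
Then Ewan's statement comes out true, contradicting Ewan being a fool.
So Beata is a fool.
Consider Farrukh. Suppose Farrukh is a fool.
Then Wendy's statement comes out true, contradicting Wendy being a fool.
So Farrukh is a sage.

Ewan: fool, Wendy: fool, Nikolai: sage, Beata: fool, Farrukh: sage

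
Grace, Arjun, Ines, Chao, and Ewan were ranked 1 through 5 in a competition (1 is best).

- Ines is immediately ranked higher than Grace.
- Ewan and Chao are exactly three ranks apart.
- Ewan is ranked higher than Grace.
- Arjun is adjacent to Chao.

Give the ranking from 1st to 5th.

Ewan, Ines, Grace, Chao, Arjun

From clue 1: Grace is in {2,3,4,5}.
From clues 1–2: Grace is in {3,4}.
From clues 1–4: Ewan → rank 1, Ines → rank 2, Grace → rank 3, Chao → rank 4, Arjun → rank 5.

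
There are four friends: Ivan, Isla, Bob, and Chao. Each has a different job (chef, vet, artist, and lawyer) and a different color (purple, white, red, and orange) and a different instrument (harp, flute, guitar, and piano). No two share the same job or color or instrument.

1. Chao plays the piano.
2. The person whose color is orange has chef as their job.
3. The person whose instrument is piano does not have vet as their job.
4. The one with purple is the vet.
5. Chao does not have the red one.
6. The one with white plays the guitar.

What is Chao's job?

chef

With clues 1–3, vet is impossible for Chao's job.
With clues 1–6, artist and lawyer are impossible for Chao's job.
That leaves chef.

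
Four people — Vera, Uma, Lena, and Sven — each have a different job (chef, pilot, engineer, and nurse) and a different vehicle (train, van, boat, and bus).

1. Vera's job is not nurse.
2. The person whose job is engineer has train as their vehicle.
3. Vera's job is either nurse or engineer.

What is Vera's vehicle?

train

With clues 1–3, boat, bus, and van are impossible for Vera's vehicle.
That leaves train.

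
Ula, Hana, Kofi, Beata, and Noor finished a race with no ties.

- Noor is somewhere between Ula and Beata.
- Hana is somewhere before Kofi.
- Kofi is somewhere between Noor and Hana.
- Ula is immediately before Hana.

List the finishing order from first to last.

From clue 1: Noor is in {2,3,4}.
From clues 1–3: Noor → place 4.
From clues 1–4: Ula → place 1, Hana → place 2, Kofi → place 3, Beata → place 5.

Ula, Hana, Kofi, Noor, Beata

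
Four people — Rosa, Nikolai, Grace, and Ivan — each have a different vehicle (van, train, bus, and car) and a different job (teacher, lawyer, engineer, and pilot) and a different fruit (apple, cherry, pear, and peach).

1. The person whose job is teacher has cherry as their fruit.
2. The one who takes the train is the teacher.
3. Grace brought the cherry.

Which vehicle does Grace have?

train

With clues 1–3, bus, car, and van are impossible for Grace's vehicle.
That leaves train.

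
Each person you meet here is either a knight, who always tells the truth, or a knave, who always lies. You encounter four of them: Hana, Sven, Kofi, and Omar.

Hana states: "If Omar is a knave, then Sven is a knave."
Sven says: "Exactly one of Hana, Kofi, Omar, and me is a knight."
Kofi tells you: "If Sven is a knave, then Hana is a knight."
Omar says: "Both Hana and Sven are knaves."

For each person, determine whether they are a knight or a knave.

Hana: knight, Sven: knave, Kofi: knight, Omar: knave

Consider Hana. Suppose Hana is a knave.
Then no assignment of the remaining roles makes every statement match its speaker's type — contradiction.
So Hana is a knight.
With that fixed, Kofi's statement is true, so Kofi is a knight.
With that fixed, Omar's statement is false, so Omar is a knave.
With that fixed, Sven's statement is false, so Sven is a knave.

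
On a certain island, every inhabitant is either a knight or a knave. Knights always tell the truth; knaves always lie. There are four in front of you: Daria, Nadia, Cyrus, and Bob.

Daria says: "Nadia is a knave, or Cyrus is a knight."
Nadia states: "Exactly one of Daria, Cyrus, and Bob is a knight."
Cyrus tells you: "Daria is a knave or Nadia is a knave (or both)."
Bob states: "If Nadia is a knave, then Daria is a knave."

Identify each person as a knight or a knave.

Consider Daria. Suppose Daria is a knave.
Then no assignment of the remaining roles makes every statement match its speaker's type — contradiction.
So Daria is a knight.
Consider Nadia. Suppose Nadia is a knight.
Then no assignment of the remaining roles makes every statement match its speaker's type — contradiction.
So Nadia is a knave.
With that fixed, Cyrus's statement is true, so Cyrus is a knight.
With that fixed, Bob's statement is false, so Bob is a knave.

Daria: knight, Nadia: knave, Cyrus: knight, Bob: knave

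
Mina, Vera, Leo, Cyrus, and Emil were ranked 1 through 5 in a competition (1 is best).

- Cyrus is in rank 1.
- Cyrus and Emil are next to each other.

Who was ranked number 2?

Emil

With clue 1, Cyrus is ruled out for rank 2.
With clues 1–2, Leo, Mina, and Vera are ruled out for rank 2.
So rank 2 is Emil.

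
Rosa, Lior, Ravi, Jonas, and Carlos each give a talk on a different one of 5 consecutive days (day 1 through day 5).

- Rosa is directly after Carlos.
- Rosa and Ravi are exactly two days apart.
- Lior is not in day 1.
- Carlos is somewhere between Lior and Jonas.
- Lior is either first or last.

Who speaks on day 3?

Carlos

With clues 1–4, Jonas, Lior, and Ravi are ruled out for day 3.
With clues 1–5, Rosa is ruled out for day 3.
So day 3 is Carlos.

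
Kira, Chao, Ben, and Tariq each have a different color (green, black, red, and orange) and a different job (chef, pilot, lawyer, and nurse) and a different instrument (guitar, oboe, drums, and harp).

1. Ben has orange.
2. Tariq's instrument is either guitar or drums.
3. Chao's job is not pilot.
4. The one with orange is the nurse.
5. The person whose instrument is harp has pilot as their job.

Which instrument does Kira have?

harp

With clues 1–5, drums, guitar, and oboe are impossible for Kira's instrument.
That leaves harp.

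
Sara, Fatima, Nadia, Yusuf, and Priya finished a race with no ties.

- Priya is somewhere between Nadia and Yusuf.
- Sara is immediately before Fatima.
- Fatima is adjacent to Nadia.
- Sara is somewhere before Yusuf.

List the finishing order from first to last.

From clue 1: Priya is in {2,3,4}.
From clues 1–2: Priya is in {2,4}.
From clues 1–3: Sara is in {1,3}.
From clues 1–4: Sara → place 1, Fatima → place 2, Nadia → place 3, Priya → place 4, Yusuf → place 5.

Sara, Fatima, Nadia, Priya, Yusuf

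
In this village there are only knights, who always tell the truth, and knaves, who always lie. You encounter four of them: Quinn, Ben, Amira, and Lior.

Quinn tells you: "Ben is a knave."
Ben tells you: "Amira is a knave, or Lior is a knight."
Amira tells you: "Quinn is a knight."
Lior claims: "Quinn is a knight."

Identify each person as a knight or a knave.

Consider Quinn. Suppose Quinn is a knight.
Then no assignment of the remaining roles makes every statement match its speaker's type — contradiction.
So Quinn is a knave.
With that fixed, Amira's statement is false, so Amira is a knave.
With that fixed, Lior's statement is false, so Lior is a knave.
With that fixed, Ben's statement is true, so Ben is a knight.

Quinn: knave, Ben: knight, Amira: knave, Lior: knave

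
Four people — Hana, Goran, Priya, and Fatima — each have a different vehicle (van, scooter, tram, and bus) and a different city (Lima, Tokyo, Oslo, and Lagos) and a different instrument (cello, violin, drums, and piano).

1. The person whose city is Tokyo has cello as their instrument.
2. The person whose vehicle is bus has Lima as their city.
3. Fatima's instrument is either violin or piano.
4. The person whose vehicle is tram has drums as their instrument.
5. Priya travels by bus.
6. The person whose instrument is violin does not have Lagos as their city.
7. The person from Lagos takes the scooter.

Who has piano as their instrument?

With clues 1–5, Goran and Hana are impossible for the one with instrument piano.
With clues 1–7, Priya is impossible for the one with instrument piano.
That leaves Fatima.

Fatima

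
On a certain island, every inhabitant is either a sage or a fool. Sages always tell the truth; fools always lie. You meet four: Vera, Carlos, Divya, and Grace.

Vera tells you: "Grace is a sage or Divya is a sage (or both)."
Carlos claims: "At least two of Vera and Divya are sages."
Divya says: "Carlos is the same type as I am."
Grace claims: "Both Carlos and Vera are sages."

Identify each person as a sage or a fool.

Consider Vera. Suppose Vera is a fool.
Then no assignment of the remaining roles makes every statement match its speaker's type — contradiction.
So Vera is a sage.
Consider Carlos. Suppose Carlos is a fool.
Then whichever role Divya has, Divya's statement has the wrong truth value — contradiction.
So Carlos is a sage.
With that fixed, Grace's statement is true, so Grace is a sage.
Consider Divya. Suppose Divya is a fool.
Then Carlos's statement comes out false, contradicting Carlos being a sage.
So Divya is a sage.

Vera: sage, Carlos: sage, Divya: sage, Grace: sage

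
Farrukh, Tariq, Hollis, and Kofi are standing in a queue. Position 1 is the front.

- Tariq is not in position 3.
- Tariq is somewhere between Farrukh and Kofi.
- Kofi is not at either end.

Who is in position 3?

With clue 1, Tariq is ruled out for position 3.
With clues 1–3, Farrukh and Hollis are ruled out for position 3.
So position 3 is Kofi.

Kofi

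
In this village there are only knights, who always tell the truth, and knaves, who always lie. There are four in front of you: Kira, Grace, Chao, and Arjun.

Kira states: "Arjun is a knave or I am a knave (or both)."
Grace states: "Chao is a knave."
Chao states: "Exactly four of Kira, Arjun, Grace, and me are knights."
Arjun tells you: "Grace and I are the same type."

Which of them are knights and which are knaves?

Consider Kira. Suppose Kira is a knave.
Then Kira's own statement would have to be false, but it can't be — contradiction.
So Kira is a knight.
Consider Grace. Suppose Grace is a knave.
Then whichever role Arjun has, Arjun's statement has the wrong truth value — contradiction.
So Grace is a knight.
Consider Chao. Suppose Chao is a knight.
Then Grace's statement comes out false, contradicting Grace being a knight.
So Chao is a knave.
Consider Arjun. Suppose Arjun is a knight.
Then Kira's statement comes out false, contradicting Kira being a knight.
So Arjun is a knave.

Kira: knight, Grace: knight, Chao: knave, Arjun: knave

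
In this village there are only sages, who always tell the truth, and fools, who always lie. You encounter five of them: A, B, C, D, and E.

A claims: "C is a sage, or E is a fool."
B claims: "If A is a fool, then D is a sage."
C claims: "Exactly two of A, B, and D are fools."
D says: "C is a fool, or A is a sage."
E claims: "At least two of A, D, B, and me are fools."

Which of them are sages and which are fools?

Consider A. Suppose A is a fool.
Then no assignment of the remaining roles makes every statement match its speaker's type — contradiction.
So A is a sage.
With that fixed, B's statement is true, so B is a sage.
With that fixed, C's statement is false, so C is a fool.
With that fixed, D's statement is true, so D is a sage.
With that fixed, E's statement is false, so E is a fool.

A: sage, B: sage, C: fool, D: sage, E: fool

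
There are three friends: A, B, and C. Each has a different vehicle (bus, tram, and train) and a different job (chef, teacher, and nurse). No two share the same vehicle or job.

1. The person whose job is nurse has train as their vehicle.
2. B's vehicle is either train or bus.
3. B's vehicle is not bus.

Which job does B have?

nurse

With clues 1–3, chef and teacher are impossible for B's job.
That leaves nurse.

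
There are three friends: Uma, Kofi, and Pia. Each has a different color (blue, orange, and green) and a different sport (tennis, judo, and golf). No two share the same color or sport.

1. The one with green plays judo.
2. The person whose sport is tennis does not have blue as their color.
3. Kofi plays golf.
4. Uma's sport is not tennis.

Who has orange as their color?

With clues 1–3, Kofi is impossible for the one with color orange.
With clues 1–4, Uma is impossible for the one with color orange.
That leaves Pia.

Pia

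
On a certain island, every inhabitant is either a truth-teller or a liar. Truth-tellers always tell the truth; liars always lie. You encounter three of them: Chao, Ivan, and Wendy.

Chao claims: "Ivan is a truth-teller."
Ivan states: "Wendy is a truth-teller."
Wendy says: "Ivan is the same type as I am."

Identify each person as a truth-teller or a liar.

Consider Chao. Suppose Chao is a liar.
Then no assignment of the remaining roles makes every statement match its speaker's type — contradiction.
So Chao is a truth-teller.
Consider Ivan. Suppose Ivan is a liar.
Then Chao's statement comes out false, contradicting Chao being a truth-teller.
So Ivan is a truth-teller.
Consider Wendy. Suppose Wendy is a liar.
Then Ivan's statement comes out false, contradicting Ivan being a truth-teller.
So Wendy is a truth-teller.

Chao: truth-teller, Ivan: truth-teller, Wendy: truth-teller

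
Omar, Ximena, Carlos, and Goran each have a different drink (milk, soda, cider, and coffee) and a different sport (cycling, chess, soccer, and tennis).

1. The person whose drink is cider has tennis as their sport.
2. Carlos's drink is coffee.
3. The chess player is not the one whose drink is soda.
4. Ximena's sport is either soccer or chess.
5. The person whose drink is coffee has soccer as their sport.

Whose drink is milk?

With clues 1–2, Carlos is impossible for the one with drink milk.
With clues 1–5, Goran and Omar are impossible for the one with drink milk.
That leaves Ximena.

Ximena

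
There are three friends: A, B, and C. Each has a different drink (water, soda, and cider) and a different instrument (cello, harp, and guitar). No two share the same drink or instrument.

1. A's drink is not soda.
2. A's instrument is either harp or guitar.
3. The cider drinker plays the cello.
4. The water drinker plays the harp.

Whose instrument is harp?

A

With clues 1–4, B and C are impossible for the one with instrument harp.
That leaves A.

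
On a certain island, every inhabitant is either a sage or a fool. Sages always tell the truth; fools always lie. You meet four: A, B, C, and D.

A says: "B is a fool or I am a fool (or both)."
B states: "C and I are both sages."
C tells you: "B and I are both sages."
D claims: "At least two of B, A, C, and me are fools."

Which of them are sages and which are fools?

A: sage, B: fool, C: fool, D: sage

Consider A. Suppose A is a fool.
Then A's own statement would have to be false, but it can't be — contradiction.
So A is a sage.
Consider B. Suppose B is a sage.
Then A's statement comes out false, contradicting A being a sage.
So B is a fool.
With that fixed, C's statement is false, so C is a fool.
With that fixed, D's statement is true, so D is a sage.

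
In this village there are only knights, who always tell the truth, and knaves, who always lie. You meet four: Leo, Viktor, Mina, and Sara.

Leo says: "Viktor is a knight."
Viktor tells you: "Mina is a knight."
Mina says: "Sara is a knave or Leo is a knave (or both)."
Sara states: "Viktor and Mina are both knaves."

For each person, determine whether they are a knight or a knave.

Consider Leo. Suppose Leo is a knave.
Then no assignment of the remaining roles makes every statement match its speaker's type — contradiction.
So Leo is a knight.
Consider Viktor. Suppose Viktor is a knave.
Then Leo's statement comes out false, contradicting Leo being a knight.
So Viktor is a knight.
With that fixed, Sara's statement is false, so Sara is a knave.
With that fixed, Mina's statement is true, so Mina is a knight.

Leo: knight, Viktor: knight, Mina: knight, Sara: knave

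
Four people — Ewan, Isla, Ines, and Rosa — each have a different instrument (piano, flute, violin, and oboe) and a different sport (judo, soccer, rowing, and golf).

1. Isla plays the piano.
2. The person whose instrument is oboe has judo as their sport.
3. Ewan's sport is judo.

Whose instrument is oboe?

Clue 1 rules out Isla for the one with instrument oboe.
With clues 1–3, Ines and Rosa are impossible for the one with instrument oboe.
That leaves Ewan.

Ewan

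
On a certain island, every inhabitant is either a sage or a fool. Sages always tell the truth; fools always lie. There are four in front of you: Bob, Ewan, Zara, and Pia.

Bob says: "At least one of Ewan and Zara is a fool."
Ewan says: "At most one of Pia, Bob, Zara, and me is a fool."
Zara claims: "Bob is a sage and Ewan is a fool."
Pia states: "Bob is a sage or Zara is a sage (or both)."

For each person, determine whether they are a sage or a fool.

Consider Bob. Suppose Bob is a fool.
Then no assignment of the remaining roles makes every statement match its speaker's type — contradiction.
So Bob is a sage.
With that fixed, Pia's statement is true, so Pia is a sage.
Consider Ewan. Suppose Ewan is a fool.
Then no assignment of the remaining roles makes every statement match its speaker's type — contradiction.
So Ewan is a sage.
With that fixed, Zara's statement is false, so Zara is a fool.

Bob: sage, Ewan: sage, Zara: fool, Pia: sage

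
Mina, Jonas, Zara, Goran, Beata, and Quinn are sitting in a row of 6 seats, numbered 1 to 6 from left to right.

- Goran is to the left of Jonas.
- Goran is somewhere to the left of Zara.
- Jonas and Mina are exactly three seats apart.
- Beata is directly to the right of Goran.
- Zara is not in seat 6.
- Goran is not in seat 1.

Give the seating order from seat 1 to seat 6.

From clue 1: Jonas is in {2,3,4,5,6}.
From clues 1–2: Goran is in {1,2,3,4}.
From clues 1–4: Zara is in {4,5,6}.
From clues 1–5: Zara is in {4,5}.
From clues 1–6: Mina → seat 1, Goran → seat 2, Beata → seat 3, Jonas → seat 4, Zara → seat 5, Quinn → seat 6.

Mina, Goran, Beata, Jonas, Zara, Quinn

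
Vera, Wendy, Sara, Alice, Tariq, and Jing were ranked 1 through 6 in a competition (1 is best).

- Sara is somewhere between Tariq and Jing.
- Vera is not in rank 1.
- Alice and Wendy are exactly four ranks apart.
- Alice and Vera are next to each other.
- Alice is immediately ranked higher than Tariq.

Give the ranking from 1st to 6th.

Wendy, Jing, Sara, Vera, Alice, Tariq

From clue 1: Sara is in {2,3,4,5}.
From clues 1–3: Sara is in {3,4}.
From clues 1–5: Wendy → rank 1, Jing → rank 2, Sara → rank 3, Vera → rank 4, Alice → rank 5, Tariq → rank 6.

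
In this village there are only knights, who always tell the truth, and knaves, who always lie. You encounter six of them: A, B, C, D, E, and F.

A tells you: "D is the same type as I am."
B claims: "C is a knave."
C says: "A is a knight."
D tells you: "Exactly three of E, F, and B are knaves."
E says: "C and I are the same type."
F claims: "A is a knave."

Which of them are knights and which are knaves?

Consider A. Suppose A is a knave.
Then no assignment of the remaining roles makes every statement match its speaker's type — contradiction.
So A is a knight.
With that fixed, C's statement is true, so C is a knight.
With that fixed, F's statement is false, so F is a knave.
With that fixed, B's statement is false, so B is a knave.
Consider D. Suppose D is a knave.
Then A's statement comes out false, contradicting A being a knight.
So D is a knight.
Consider E. Suppose E is a knight.
Then D's statement comes out false, contradicting D being a knight.
So E is a knave.

A: knight, B: knave, C: knight, D: knight, E: knave, F: knave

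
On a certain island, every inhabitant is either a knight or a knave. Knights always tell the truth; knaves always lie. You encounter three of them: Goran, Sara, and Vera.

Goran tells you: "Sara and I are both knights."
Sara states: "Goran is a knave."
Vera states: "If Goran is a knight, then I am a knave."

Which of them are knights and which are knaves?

Goran: knave, Sara: knight, Vera: knight

Consider Goran. Suppose Goran is a knight.
Then whichever role Vera has, Vera's statement has the wrong truth value — contradiction.
So Goran is a knave.
With that fixed, Sara's statement is true, so Sara is a knight.
With that fixed, Vera's statement is true, so Vera is a knight.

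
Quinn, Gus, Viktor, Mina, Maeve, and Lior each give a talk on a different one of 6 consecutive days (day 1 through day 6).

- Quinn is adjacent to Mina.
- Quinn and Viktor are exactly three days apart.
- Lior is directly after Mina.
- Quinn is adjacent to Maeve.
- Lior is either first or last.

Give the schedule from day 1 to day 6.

From clues 1–3: Quinn is in {1,2,3,4}.
From clues 1–4: Quinn is in {2,3,4}.
From clues 1–5: Viktor → day 1, Gus → day 2, Maeve → day 3, Quinn → day 4, Mina → day 5, Lior → day 6.

Viktor, Gus, Maeve, Quinn, Mina, Lior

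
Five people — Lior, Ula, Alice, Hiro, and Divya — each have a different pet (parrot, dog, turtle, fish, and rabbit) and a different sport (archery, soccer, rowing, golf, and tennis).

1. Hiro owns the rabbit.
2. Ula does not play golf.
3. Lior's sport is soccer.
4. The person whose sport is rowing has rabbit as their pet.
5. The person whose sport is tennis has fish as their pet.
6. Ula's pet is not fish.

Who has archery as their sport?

Ula

With clues 1–3, Lior is impossible for the one with sport archery.
With clues 1–4, Hiro is impossible for the one with sport archery.
With clues 1–6, Alice and Divya are impossible for the one with sport archery.
That leaves Ula.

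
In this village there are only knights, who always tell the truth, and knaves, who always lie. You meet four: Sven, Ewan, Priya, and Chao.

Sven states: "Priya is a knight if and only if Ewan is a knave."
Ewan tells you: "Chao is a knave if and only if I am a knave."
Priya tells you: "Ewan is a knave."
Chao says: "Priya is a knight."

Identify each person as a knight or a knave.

Sven: knight, Ewan: knave, Priya: knight, Chao: knight

Consider Sven. Suppose Sven is a knave.
Then no assignment of the remaining roles makes every statement match its speaker's type — contradiction.
So Sven is a knight.
Consider Ewan. Suppose Ewan is a knight.
Then no assignment of the remaining roles makes every statement match its speaker's type — contradiction.
So Ewan is a knave.
With that fixed, Priya's statement is true, so Priya is a knight.
With that fixed, Chao's statement is true, so Chao is a knight.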